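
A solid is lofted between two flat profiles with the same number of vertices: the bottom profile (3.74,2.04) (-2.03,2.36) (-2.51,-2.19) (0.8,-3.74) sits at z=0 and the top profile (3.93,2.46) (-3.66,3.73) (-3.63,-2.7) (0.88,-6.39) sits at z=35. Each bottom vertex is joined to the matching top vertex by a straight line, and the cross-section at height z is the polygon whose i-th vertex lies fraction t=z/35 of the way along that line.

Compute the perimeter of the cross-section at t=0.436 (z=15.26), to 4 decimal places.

Perimeter at t=0.436: 24.2677

Cross-section at t=0.436: each vertex is (1-t)·p0[i] + t·p1[i].
  v1: (1-0.436)·(3.74,2.04) + 0.436·(3.93,2.46) = (3.8228,2.2231)
  v2: (1-0.436)·(-2.03,2.36) + 0.436·(-3.66,3.73) = (-2.7407,2.9573)
  v3: (1-0.436)·(-2.51,-2.19) + 0.436·(-3.63,-2.7) = (-2.9983,-2.4124)
  v4: (1-0.436)·(0.8,-3.74) + 0.436·(0.88,-6.39) = (0.8349,-4.8954)
Perimeter = Σ |v_{i+1} − v_i|:
  edge 1→2: √(-6.5635² + 0.7342²) = 6.6045 (running 6.6045)
  edge 2→3: √(-0.2576² + -5.3697²) = 5.3759 (running 11.9803)
  edge 3→4: √(3.8332² + -2.4830²) = 4.5672 (running 16.5475)
  edge 4→1: √(2.9880² + 7.1185²) = 7.7202 (running 24.2677)
Perimeter = 24.2677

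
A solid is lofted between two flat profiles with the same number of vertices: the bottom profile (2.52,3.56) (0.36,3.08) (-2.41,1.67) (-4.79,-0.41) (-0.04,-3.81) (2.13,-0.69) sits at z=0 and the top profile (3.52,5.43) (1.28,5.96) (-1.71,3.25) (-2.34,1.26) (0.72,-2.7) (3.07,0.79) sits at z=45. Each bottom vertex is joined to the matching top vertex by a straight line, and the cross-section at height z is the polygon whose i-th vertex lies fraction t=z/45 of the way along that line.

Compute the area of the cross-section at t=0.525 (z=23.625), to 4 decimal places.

Area at t=0.525: 30.3663

Cross-section at t=0.525: each vertex is (1-t)·p0[i] + t·p1[i].
  v1: (1-0.525)·(2.52,3.56) + 0.525·(3.52,5.43) = (3.0450,4.5418)
  v2: (1-0.525)·(0.36,3.08) + 0.525·(1.28,5.96) = (0.8430,4.5920)
  v3: (1-0.525)·(-2.41,1.67) + 0.525·(-1.71,3.25) = (-2.0425,2.4995)
  v4: (1-0.525)·(-4.79,-0.41) + 0.525·(-2.34,1.26) = (-3.5037,0.4668)
  v5: (1-0.525)·(-0.04,-3.81) + 0.525·(0.72,-2.7) = (0.3590,-3.2273)
  v6: (1-0.525)·(2.13,-0.69) + 0.525·(3.07,0.79) = (2.6235,0.0870)
Shoelace sum Σ(x_i·y_{i+1} − x_{i+1}·y_i):
  i=1: 3.0450·4.5920 − 0.8430·4.5418 = +10.1539 (running +10.1539)
  i=2: 0.8430·2.4995 − -2.0425·4.5920 = +11.4862 (running +21.6402)
  i=3: -2.0425·0.4668 − -3.5037·2.4995 = +7.8043 (running +29.4445)
  i=4: -3.5037·-3.2273 − 0.3590·0.4668 = +11.1399 (running +40.5844)
  i=5: 0.3590·0.0870 − 2.6235·-3.2273 = +8.4979 (running +49.0823)
  i=6: 2.6235·4.5418 − 3.0450·0.0870 = +11.6504 (running +60.7327)
Area = |Σ|/2 = |60.7327|/2 = 30.3663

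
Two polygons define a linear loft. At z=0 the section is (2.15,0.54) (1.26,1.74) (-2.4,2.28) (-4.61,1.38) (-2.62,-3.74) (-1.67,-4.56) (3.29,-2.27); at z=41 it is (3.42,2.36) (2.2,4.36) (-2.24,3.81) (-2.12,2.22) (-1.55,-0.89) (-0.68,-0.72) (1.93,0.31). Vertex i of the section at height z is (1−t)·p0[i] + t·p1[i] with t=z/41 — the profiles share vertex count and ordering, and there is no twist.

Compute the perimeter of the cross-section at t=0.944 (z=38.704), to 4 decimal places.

Perimeter at t=0.944: 17.8796

Cross-section at t=0.944: each vertex is (1-t)·p0[i] + t·p1[i].
  v1: (1-0.944)·(2.15,0.54) + 0.944·(3.42,2.36) = (3.3489,2.2581)
  v2: (1-0.944)·(1.26,1.74) + 0.944·(2.2,4.36) = (2.1474,4.2133)
  v3: (1-0.944)·(-2.4,2.28) + 0.944·(-2.24,3.81) = (-2.2490,3.7243)
  v4: (1-0.944)·(-4.61,1.38) + 0.944·(-2.12,2.22) = (-2.2594,2.1730)
  v5: (1-0.944)·(-2.62,-3.74) + 0.944·(-1.55,-0.89) = (-1.6099,-1.0496)
  v6: (1-0.944)·(-1.67,-4.56) + 0.944·(-0.68,-0.72) = (-0.7354,-0.9350)
  v7: (1-0.944)·(3.29,-2.27) + 0.944·(1.93,0.31) = (2.0062,0.1655)
Perimeter = Σ |v_{i+1} − v_i|:
  edge 1→2: √(-1.2015² + 1.9552²) = 2.2949 (running 2.2949)
  edge 2→3: √(-4.3963² + -0.4890²) = 4.4234 (running 6.7183)
  edge 3→4: √(-0.0105² + -1.5514²) = 1.5514 (running 8.2697)
  edge 4→5: √(0.6495² + -3.2226²) = 3.2874 (running 11.5571)
  edge 5→6: √(0.8745² + 0.1146²) = 0.8820 (running 12.4390)
  edge 6→7: √(2.7416² + 1.1006²) = 2.9543 (running 15.3933)
  edge 7→1: √(1.3427² + 2.0926²) = 2.4863 (running 17.8796)
Perimeter = 17.8796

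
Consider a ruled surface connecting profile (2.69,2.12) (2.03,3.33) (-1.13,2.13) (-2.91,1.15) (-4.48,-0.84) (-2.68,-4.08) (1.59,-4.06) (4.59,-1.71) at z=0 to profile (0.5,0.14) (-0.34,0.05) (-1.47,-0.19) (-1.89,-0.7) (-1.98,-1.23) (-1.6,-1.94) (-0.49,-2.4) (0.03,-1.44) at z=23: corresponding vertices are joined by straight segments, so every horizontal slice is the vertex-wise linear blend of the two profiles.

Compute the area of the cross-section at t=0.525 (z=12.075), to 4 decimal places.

Area at t=0.525: 17.9015

Cross-section at t=0.525: each vertex is (1-t)·p0[i] + t·p1[i].
  v1: (1-0.525)·(2.69,2.12) + 0.525·(0.5,0.14) = (1.5402,1.0805)
  v2: (1-0.525)·(2.03,3.33) + 0.525·(-0.34,0.05) = (0.7857,1.6080)
  v3: (1-0.525)·(-1.13,2.13) + 0.525·(-1.47,-0.19) = (-1.3085,0.9120)
  v4: (1-0.525)·(-2.91,1.15) + 0.525·(-1.89,-0.7) = (-2.3745,0.1787)
  v5: (1-0.525)·(-4.48,-0.84) + 0.525·(-1.98,-1.23) = (-3.1675,-1.0448)
  v6: (1-0.525)·(-2.68,-4.08) + 0.525·(-1.6,-1.94) = (-2.1130,-2.9565)
  v7: (1-0.525)·(1.59,-4.06) + 0.525·(-0.49,-2.4) = (0.4980,-3.1885)
  v8: (1-0.525)·(4.59,-1.71) + 0.525·(0.03,-1.44) = (2.1960,-1.5682)
Shoelace sum Σ(x_i·y_{i+1} − x_{i+1}·y_i):
  i=1: 1.5402·1.6080 − 0.7857·1.0805 = +1.6277 (running +1.6277)
  i=2: 0.7857·0.9120 − -1.3085·1.6080 = +2.8207 (running +4.4484)
  i=3: -1.3085·0.1787 − -2.3745·0.9120 = +1.9316 (running +6.3800)
  i=4: -2.3745·-1.0448 − -3.1675·0.1787 = +3.0469 (running +9.4270)
  i=5: -3.1675·-2.9565 − -2.1130·-1.0448 = +7.1572 (running +16.5841)
  i=6: -2.1130·-3.1885 − 0.4980·-2.9565 = +8.2096 (running +24.7938)
  i=7: 0.4980·-1.5682 − 2.1960·-3.1885 = +6.2210 (running +31.0147)
  i=8: 2.1960·1.0805 − 1.5402·-1.5682 = +4.7883 (running +35.8030)
Area = |Σ|/2 = |35.8030|/2 = 17.9015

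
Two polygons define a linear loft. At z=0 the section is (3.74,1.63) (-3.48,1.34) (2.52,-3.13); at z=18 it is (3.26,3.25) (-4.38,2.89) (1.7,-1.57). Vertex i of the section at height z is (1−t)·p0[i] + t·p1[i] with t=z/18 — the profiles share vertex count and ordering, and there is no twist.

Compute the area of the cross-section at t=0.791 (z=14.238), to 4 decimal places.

Area at t=0.791: 17.8964

Cross-section at t=0.791: each vertex is (1-t)·p0[i] + t·p1[i].
  v1: (1-0.791)·(3.74,1.63) + 0.791·(3.26,3.25) = (3.3603,2.9114)
  v2: (1-0.791)·(-3.48,1.34) + 0.791·(-4.38,2.89) = (-4.1919,2.5661)
  v3: (1-0.791)·(2.52,-3.13) + 0.791·(1.7,-1.57) = (1.8714,-1.8960)
Shoelace sum Σ(x_i·y_{i+1} − x_{i+1}·y_i):
  i=1: 3.3603·2.5661 − -4.1919·2.9114 = +20.8271 (running +20.8271)
  i=2: -4.1919·-1.8960 − 1.8714·2.5661 = +3.1460 (running +23.9731)
  i=3: 1.8714·2.9114 − 3.3603·-1.8960 = +11.8197 (running +35.7928)
Area = |Σ|/2 = |35.7928|/2 = 17.8964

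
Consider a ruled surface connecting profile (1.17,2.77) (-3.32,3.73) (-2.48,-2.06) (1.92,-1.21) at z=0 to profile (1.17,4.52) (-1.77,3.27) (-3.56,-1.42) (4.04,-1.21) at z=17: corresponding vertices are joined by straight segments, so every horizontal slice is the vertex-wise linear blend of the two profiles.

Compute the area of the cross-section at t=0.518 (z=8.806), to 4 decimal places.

Cross-section at t=0.518: each vertex is (1-t)·p0[i] + t·p1[i].
  v1: (1-0.518)·(1.17,2.77) + 0.518·(1.17,4.52) = (1.1700,3.6765)
  v2: (1-0.518)·(-3.32,3.73) + 0.518·(-1.77,3.27) = (-2.5171,3.4917)
  v3: (1-0.518)·(-2.48,-2.06) + 0.518·(-3.56,-1.42) = (-3.0394,-1.7285)
  v4: (1-0.518)·(1.92,-1.21) + 0.518·(4.04,-1.21) = (3.0182,-1.2100)
Shoelace sum Σ(x_i·y_{i+1} − x_{i+1}·y_i):
  i=1: 1.1700·3.4917 − -2.5171·3.6765 = +13.3394 (running +13.3394)
  i=2: -2.5171·-1.7285 − -3.0394·3.4917 = +14.9636 (running +28.3031)
  i=3: -3.0394·-1.2100 − 3.0182·-1.7285 = +8.8946 (running +37.1976)
  i=4: 3.0182·3.6765 − 1.1700·-1.2100 = +12.5120 (running +49.7096)
Area = |Σ|/2 = |49.7096|/2 = 24.8548

Area at t=0.518: 24.8548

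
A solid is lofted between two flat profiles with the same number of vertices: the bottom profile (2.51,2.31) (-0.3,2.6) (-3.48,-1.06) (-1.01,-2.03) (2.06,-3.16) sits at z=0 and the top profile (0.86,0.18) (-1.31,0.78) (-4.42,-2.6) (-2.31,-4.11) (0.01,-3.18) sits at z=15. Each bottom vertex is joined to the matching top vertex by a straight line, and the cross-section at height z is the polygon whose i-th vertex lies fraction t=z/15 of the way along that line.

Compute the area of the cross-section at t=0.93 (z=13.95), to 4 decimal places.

Cross-section at t=0.93: each vertex is (1-t)·p0[i] + t·p1[i].
  v1: (1-0.93)·(2.51,2.31) + 0.93·(0.86,0.18) = (0.9755,0.3291)
  v2: (1-0.93)·(-0.3,2.6) + 0.93·(-1.31,0.78) = (-1.2393,0.9074)
  v3: (1-0.93)·(-3.48,-1.06) + 0.93·(-4.42,-2.6) = (-4.3542,-2.4922)
  v4: (1-0.93)·(-1.01,-2.03) + 0.93·(-2.31,-4.11) = (-2.2190,-3.9644)
  v5: (1-0.93)·(2.06,-3.16) + 0.93·(0.01,-3.18) = (0.1535,-3.1786)
Shoelace sum Σ(x_i·y_{i+1} − x_{i+1}·y_i):
  i=1: 0.9755·0.9074 − -1.2393·0.3291 = +1.2930 (running +1.2930)
  i=2: -1.2393·-2.4922 − -4.3542·0.9074 = +7.0396 (running +8.3326)
  i=3: -4.3542·-3.9644 − -2.2190·-2.4922 = +11.7316 (running +20.0642)
  i=4: -2.2190·-3.1786 − 0.1535·-3.9644 = +7.6618 (running +27.7261)
  i=5: 0.1535·0.3291 − 0.9755·-3.1786 = +3.1512 (running +30.8773)
Area = |Σ|/2 = |30.8773|/2 = 15.4386

Area at t=0.93: 15.4386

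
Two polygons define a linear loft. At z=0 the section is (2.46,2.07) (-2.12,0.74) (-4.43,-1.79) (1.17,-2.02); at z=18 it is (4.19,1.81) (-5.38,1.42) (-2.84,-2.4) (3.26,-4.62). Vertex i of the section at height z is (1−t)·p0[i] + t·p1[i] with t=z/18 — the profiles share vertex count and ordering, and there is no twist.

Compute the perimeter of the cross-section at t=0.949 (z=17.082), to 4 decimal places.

Perimeter at t=0.949: 26.5395

Cross-section at t=0.949: each vertex is (1-t)·p0[i] + t·p1[i].
  v1: (1-0.949)·(2.46,2.07) + 0.949·(4.19,1.81) = (4.1018,1.8233)
  v2: (1-0.949)·(-2.12,0.74) + 0.949·(-5.38,1.42) = (-5.2137,1.3853)
  v3: (1-0.949)·(-4.43,-1.79) + 0.949·(-2.84,-2.4) = (-2.9211,-2.3689)
  v4: (1-0.949)·(1.17,-2.02) + 0.949·(3.26,-4.62) = (3.1534,-4.4874)
Perimeter = Σ |v_{i+1} − v_i|:
  edge 1→2: √(-9.3155² + -0.4379²) = 9.3258 (running 9.3258)
  edge 2→3: √(2.2927² + -3.7542²) = 4.3989 (running 13.7247)
  edge 3→4: √(6.0745² + -2.1185²) = 6.4333 (running 20.1580)
  edge 4→1: √(0.9484² + 6.3107²) = 6.3815 (running 26.5395)
Perimeter = 26.5395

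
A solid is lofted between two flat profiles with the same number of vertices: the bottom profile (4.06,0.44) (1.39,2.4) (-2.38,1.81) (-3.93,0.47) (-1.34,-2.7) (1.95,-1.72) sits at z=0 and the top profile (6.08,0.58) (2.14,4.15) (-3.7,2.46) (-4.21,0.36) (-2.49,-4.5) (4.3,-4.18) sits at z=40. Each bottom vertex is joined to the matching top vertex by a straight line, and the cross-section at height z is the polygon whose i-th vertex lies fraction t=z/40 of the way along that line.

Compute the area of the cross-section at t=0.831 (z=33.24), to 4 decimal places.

Area at t=0.831: 57.3609

Cross-section at t=0.831: each vertex is (1-t)·p0[i] + t·p1[i].
  v1: (1-0.831)·(4.06,0.44) + 0.831·(6.08,0.58) = (5.7386,0.5563)
  v2: (1-0.831)·(1.39,2.4) + 0.831·(2.14,4.15) = (2.0133,3.8543)
  v3: (1-0.831)·(-2.38,1.81) + 0.831·(-3.7,2.46) = (-3.4769,2.3502)
  v4: (1-0.831)·(-3.93,0.47) + 0.831·(-4.21,0.36) = (-4.1627,0.3786)
  v5: (1-0.831)·(-1.34,-2.7) + 0.831·(-2.49,-4.5) = (-2.2956,-4.1958)
  v6: (1-0.831)·(1.95,-1.72) + 0.831·(4.3,-4.18) = (3.9028,-3.7643)
Shoelace sum Σ(x_i·y_{i+1} − x_{i+1}·y_i):
  i=1: 5.7386·3.8543 − 2.0133·0.5563 = +20.9980 (running +20.9980)
  i=2: 2.0133·2.3502 − -3.4769·3.8543 = +18.1324 (running +39.1304)
  i=3: -3.4769·0.3786 − -4.1627·2.3502 = +8.4666 (running +47.5970)
  i=4: -4.1627·-4.1958 − -2.2956·0.3786 = +18.3349 (running +65.9319)
  i=5: -2.2956·-3.7643 − 3.9028·-4.1958 = +25.0170 (running +90.9489)
  i=6: 3.9028·0.5563 − 5.7386·-3.7643 = +23.7730 (running +114.7218)
Area = |Σ|/2 = |114.7218|/2 = 57.3609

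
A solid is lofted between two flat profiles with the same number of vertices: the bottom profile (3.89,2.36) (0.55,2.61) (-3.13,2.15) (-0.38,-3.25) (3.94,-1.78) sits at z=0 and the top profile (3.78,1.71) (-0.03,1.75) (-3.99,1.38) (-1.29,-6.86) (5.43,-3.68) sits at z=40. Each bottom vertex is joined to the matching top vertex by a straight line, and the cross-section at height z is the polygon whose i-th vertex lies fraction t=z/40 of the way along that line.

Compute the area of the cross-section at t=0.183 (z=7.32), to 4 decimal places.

Cross-section at t=0.183: each vertex is (1-t)·p0[i] + t·p1[i].
  v1: (1-0.183)·(3.89,2.36) + 0.183·(3.78,1.71) = (3.8699,2.2410)
  v2: (1-0.183)·(0.55,2.61) + 0.183·(-0.03,1.75) = (0.4439,2.4526)
  v3: (1-0.183)·(-3.13,2.15) + 0.183·(-3.99,1.38) = (-3.2874,2.0091)
  v4: (1-0.183)·(-0.38,-3.25) + 0.183·(-1.29,-6.86) = (-0.5465,-3.9106)
  v5: (1-0.183)·(3.94,-1.78) + 0.183·(5.43,-3.68) = (4.2127,-2.1277)
Shoelace sum Σ(x_i·y_{i+1} − x_{i+1}·y_i):
  i=1: 3.8699·2.4526 − 0.4439·2.2410 = +8.4966 (running +8.4966)
  i=2: 0.4439·2.0091 − -3.2874·2.4526 = +8.9544 (running +17.4511)
  i=3: -3.2874·-3.9106 − -0.5465·2.0091 = +13.9538 (running +31.4048)
  i=4: -0.5465·-2.1277 − 4.2127·-3.9106 = +17.6370 (running +49.0419)
  i=5: 4.2127·2.2410 − 3.8699·-2.1277 = +17.6747 (running +66.7166)
Area = |Σ|/2 = |66.7166|/2 = 33.3583

Area at t=0.183: 33.3583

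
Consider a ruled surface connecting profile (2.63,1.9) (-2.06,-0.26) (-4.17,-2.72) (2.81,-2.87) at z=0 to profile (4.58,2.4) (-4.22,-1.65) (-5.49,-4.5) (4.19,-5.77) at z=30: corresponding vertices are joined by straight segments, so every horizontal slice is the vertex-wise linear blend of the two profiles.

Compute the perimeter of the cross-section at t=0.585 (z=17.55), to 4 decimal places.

Cross-section at t=0.585: each vertex is (1-t)·p0[i] + t·p1[i].
  v1: (1-0.585)·(2.63,1.9) + 0.585·(4.58,2.4) = (3.7708,2.1925)
  v2: (1-0.585)·(-2.06,-0.26) + 0.585·(-4.22,-1.65) = (-3.3236,-1.0732)
  v3: (1-0.585)·(-4.17,-2.72) + 0.585·(-5.49,-4.5) = (-4.9422,-3.7613)
  v4: (1-0.585)·(2.81,-2.87) + 0.585·(4.19,-5.77) = (3.6173,-4.5665)
Perimeter = Σ |v_{i+1} − v_i|:
  edge 1→2: √(-7.0944² + -3.2656²) = 7.8099 (running 7.8099)
  edge 2→3: √(-1.6186² + -2.6882²) = 3.1378 (running 10.9477)
  edge 3→4: √(8.5595² + -0.8052²) = 8.5973 (running 19.5450)
  edge 4→1: √(0.1534² + 6.7590²) = 6.7607 (running 26.3058)
Perimeter = 26.3058

Perimeter at t=0.585: 26.3058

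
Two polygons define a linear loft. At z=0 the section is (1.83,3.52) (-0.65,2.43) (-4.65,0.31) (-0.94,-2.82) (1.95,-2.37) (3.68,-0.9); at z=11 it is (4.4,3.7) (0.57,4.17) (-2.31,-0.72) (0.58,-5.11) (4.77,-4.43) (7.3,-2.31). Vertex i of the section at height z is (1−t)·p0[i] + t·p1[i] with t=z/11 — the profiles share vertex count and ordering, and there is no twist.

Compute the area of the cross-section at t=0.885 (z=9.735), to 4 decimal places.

Cross-section at t=0.885: each vertex is (1-t)·p0[i] + t·p1[i].
  v1: (1-0.885)·(1.83,3.52) + 0.885·(4.4,3.7) = (4.1045,3.6793)
  v2: (1-0.885)·(-0.65,2.43) + 0.885·(0.57,4.17) = (0.4297,3.9699)
  v3: (1-0.885)·(-4.65,0.31) + 0.885·(-2.31,-0.72) = (-2.5791,-0.6016)
  v4: (1-0.885)·(-0.94,-2.82) + 0.885·(0.58,-5.11) = (0.4052,-4.8467)
  v5: (1-0.885)·(1.95,-2.37) + 0.885·(4.77,-4.43) = (4.4457,-4.1931)
  v6: (1-0.885)·(3.68,-0.9) + 0.885·(7.3,-2.31) = (6.8837,-2.1479)
Shoelace sum Σ(x_i·y_{i+1} − x_{i+1}·y_i):
  i=1: 4.1045·3.9699 − 0.4297·3.6793 = +14.7133 (running +14.7133)
  i=2: 0.4297·-0.6016 − -2.5791·3.9699 = +9.9803 (running +24.6935)
  i=3: -2.5791·-4.8467 − 0.4052·-0.6016 = +12.7437 (running +37.4373)
  i=4: 0.4052·-4.1931 − 4.4457·-4.8467 = +19.8477 (running +57.2850)
  i=5: 4.4457·-2.1479 − 6.8837·-4.1931 = +19.3153 (running +76.6003)
  i=6: 6.8837·3.6793 − 4.1045·-2.1479 = +34.1429 (running +110.7433)
Area = |Σ|/2 = |110.7433|/2 = 55.3716

Area at t=0.885: 55.3716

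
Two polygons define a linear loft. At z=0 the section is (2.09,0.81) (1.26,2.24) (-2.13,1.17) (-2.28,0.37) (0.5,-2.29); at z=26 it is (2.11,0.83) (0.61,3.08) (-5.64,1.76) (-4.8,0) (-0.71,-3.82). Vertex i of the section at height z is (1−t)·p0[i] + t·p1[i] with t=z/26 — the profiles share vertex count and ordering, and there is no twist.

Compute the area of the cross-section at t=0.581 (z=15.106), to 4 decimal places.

Area at t=0.581: 20.5914

Cross-section at t=0.581: each vertex is (1-t)·p0[i] + t·p1[i].
  v1: (1-0.581)·(2.09,0.81) + 0.581·(2.11,0.83) = (2.1016,0.8216)
  v2: (1-0.581)·(1.26,2.24) + 0.581·(0.61,3.08) = (0.8823,2.7280)
  v3: (1-0.581)·(-2.13,1.17) + 0.581·(-5.64,1.76) = (-4.1693,1.5128)
  v4: (1-0.581)·(-2.28,0.37) + 0.581·(-4.8,0) = (-3.7441,0.1550)
  v5: (1-0.581)·(0.5,-2.29) + 0.581·(-0.71,-3.82) = (-0.2030,-3.1789)
Shoelace sum Σ(x_i·y_{i+1} − x_{i+1}·y_i):
  i=1: 2.1016·2.7280 − 0.8823·0.8216 = +5.0083 (running +5.0083)
  i=2: 0.8823·1.5128 − -4.1693·2.7280 = +12.7089 (running +17.7172)
  i=3: -4.1693·0.1550 − -3.7441·1.5128 = +5.0177 (running +22.7349)
  i=4: -3.7441·-3.1789 − -0.2030·0.1550 = +11.9338 (running +34.6687)
  i=5: -0.2030·0.8216 − 2.1016·-3.1789 = +6.5141 (running +41.1828)
Area = |Σ|/2 = |41.1828|/2 = 20.5914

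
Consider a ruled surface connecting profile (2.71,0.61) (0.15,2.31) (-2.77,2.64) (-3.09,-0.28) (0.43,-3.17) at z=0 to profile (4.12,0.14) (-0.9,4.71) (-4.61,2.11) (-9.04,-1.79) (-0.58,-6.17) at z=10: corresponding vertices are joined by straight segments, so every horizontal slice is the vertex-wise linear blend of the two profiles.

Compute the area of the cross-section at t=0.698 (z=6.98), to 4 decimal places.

Area at t=0.698: 54.3503

Cross-section at t=0.698: each vertex is (1-t)·p0[i] + t·p1[i].
  v1: (1-0.698)·(2.71,0.61) + 0.698·(4.12,0.14) = (3.6942,0.2819)
  v2: (1-0.698)·(0.15,2.31) + 0.698·(-0.9,4.71) = (-0.5829,3.9852)
  v3: (1-0.698)·(-2.77,2.64) + 0.698·(-4.61,2.11) = (-4.0543,2.2701)
  v4: (1-0.698)·(-3.09,-0.28) + 0.698·(-9.04,-1.79) = (-7.2431,-1.3340)
  v5: (1-0.698)·(0.43,-3.17) + 0.698·(-0.58,-6.17) = (-0.2750,-5.2640)
Shoelace sum Σ(x_i·y_{i+1} − x_{i+1}·y_i):
  i=1: 3.6942·3.9852 − -0.5829·0.2819 = +14.8864 (running +14.8864)
  i=2: -0.5829·2.2701 − -4.0543·3.9852 = +14.8341 (running +29.7204)
  i=3: -4.0543·-1.3340 − -7.2431·2.2701 = +21.8507 (running +51.5711)
  i=4: -7.2431·-5.2640 − -0.2750·-1.3340 = +37.7609 (running +89.3320)
  i=5: -0.2750·0.2819 − 3.6942·-5.2640 = +19.3686 (running +108.7006)
Area = |Σ|/2 = |108.7006|/2 = 54.3503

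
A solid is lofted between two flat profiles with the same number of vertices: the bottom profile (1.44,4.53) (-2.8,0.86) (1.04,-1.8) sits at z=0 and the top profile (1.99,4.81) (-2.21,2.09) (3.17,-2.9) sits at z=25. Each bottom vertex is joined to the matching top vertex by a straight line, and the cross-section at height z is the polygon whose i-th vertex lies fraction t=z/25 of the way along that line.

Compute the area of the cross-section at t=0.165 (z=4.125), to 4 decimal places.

Cross-section at t=0.165: each vertex is (1-t)·p0[i] + t·p1[i].
  v1: (1-0.165)·(1.44,4.53) + 0.165·(1.99,4.81) = (1.5307,4.5762)
  v2: (1-0.165)·(-2.8,0.86) + 0.165·(-2.21,2.09) = (-2.7026,1.0629)
  v3: (1-0.165)·(1.04,-1.8) + 0.165·(3.17,-2.9) = (1.3914,-1.9815)
Shoelace sum Σ(x_i·y_{i+1} − x_{i+1}·y_i):
  i=1: 1.5307·1.0629 − -2.7026·4.5762 = +13.9950 (running +13.9950)
  i=2: -2.7026·-1.9815 − 1.3914·1.0629 = +3.8763 (running +17.8712)
  i=3: 1.3914·4.5762 − 1.5307·-1.9815 = +9.4007 (running +27.2720)
Area = |Σ|/2 = |27.2720|/2 = 13.6360

Area at t=0.165: 13.6360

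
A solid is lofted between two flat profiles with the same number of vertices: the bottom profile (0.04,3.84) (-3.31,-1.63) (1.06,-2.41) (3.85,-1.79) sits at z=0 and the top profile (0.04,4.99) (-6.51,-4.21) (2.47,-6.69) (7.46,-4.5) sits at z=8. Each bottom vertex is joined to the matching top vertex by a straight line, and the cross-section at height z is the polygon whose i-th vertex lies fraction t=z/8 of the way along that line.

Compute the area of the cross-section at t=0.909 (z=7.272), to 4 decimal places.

Area at t=0.909: 74.3472

Cross-section at t=0.909: each vertex is (1-t)·p0[i] + t·p1[i].
  v1: (1-0.909)·(0.04,3.84) + 0.909·(0.04,4.99) = (0.0400,4.8853)
  v2: (1-0.909)·(-3.31,-1.63) + 0.909·(-6.51,-4.21) = (-6.2188,-3.9752)
  v3: (1-0.909)·(1.06,-2.41) + 0.909·(2.47,-6.69) = (2.3417,-6.3005)
  v4: (1-0.909)·(3.85,-1.79) + 0.909·(7.46,-4.5) = (7.1315,-4.2534)
Shoelace sum Σ(x_i·y_{i+1} − x_{i+1}·y_i):
  i=1: 0.0400·-3.9752 − -6.2188·4.8853 = +30.2220 (running +30.2220)
  i=2: -6.2188·-6.3005 − 2.3417·-3.9752 = +48.4904 (running +78.7124)
  i=3: 2.3417·-4.2534 − 7.1315·-6.3005 = +34.9720 (running +113.6844)
  i=4: 7.1315·4.8853 − 0.0400·-4.2534 = +35.0100 (running +148.6943)
Area = |Σ|/2 = |148.6943|/2 = 74.3472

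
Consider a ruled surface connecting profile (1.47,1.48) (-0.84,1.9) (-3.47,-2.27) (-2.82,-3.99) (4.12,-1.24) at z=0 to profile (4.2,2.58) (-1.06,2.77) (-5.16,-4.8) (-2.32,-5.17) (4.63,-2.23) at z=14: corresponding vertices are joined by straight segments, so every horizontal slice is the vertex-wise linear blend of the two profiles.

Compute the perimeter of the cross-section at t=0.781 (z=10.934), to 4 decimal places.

Perimeter at t=0.781: 26.8497

Cross-section at t=0.781: each vertex is (1-t)·p0[i] + t·p1[i].
  v1: (1-0.781)·(1.47,1.48) + 0.781·(4.2,2.58) = (3.6021,2.3391)
  v2: (1-0.781)·(-0.84,1.9) + 0.781·(-1.06,2.77) = (-1.0118,2.5795)
  v3: (1-0.781)·(-3.47,-2.27) + 0.781·(-5.16,-4.8) = (-4.7899,-4.2459)
  v4: (1-0.781)·(-2.82,-3.99) + 0.781·(-2.32,-5.17) = (-2.4295,-4.9116)
  v5: (1-0.781)·(4.12,-1.24) + 0.781·(4.63,-2.23) = (4.5183,-2.0132)
Perimeter = Σ |v_{i+1} − v_i|:
  edge 1→2: √(-4.6139² + 0.2404²) = 4.6202 (running 4.6202)
  edge 2→3: √(-3.7781² + -6.8254²) = 7.8013 (running 12.4215)
  edge 3→4: √(2.3604² + -0.6656²) = 2.4525 (running 14.8739)
  edge 4→5: √(6.9478² + 2.8984²) = 7.5281 (running 22.4021)
  edge 5→1: √(-0.9162² + 4.3523²) = 4.4477 (running 26.8497)
Perimeter = 26.8497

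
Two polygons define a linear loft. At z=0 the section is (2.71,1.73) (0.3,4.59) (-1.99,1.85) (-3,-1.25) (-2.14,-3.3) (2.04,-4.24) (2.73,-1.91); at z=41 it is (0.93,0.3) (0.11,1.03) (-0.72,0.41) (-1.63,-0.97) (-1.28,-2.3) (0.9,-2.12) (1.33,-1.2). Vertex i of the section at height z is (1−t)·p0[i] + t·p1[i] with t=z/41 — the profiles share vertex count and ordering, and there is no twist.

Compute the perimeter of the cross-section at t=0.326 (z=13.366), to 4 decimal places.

Perimeter at t=0.326: 18.7625

Cross-section at t=0.326: each vertex is (1-t)·p0[i] + t·p1[i].
  v1: (1-0.326)·(2.71,1.73) + 0.326·(0.93,0.3) = (2.1297,1.2638)
  v2: (1-0.326)·(0.3,4.59) + 0.326·(0.11,1.03) = (0.2381,3.4294)
  v3: (1-0.326)·(-1.99,1.85) + 0.326·(-0.72,0.41) = (-1.5760,1.3806)
  v4: (1-0.326)·(-3,-1.25) + 0.326·(-1.63,-0.97) = (-2.5534,-1.1587)
  v5: (1-0.326)·(-2.14,-3.3) + 0.326·(-1.28,-2.3) = (-1.8596,-2.9740)
  v6: (1-0.326)·(2.04,-4.24) + 0.326·(0.9,-2.12) = (1.6684,-3.5489)
  v7: (1-0.326)·(2.73,-1.91) + 0.326·(1.33,-1.2) = (2.2736,-1.6785)
Perimeter = Σ |v_{i+1} − v_i|:
  edge 1→2: √(-1.8917² + 2.1656²) = 2.8755 (running 2.8755)
  edge 2→3: √(-1.8140² + -2.0489²) = 2.7365 (running 5.6120)
  edge 3→4: √(-0.9774² + -2.5393²) = 2.7209 (running 8.3329)
  edge 4→5: √(0.6937² + -1.8153²) = 1.9433 (running 10.2762)
  edge 5→6: √(3.5280² + -0.5749²) = 3.5745 (running 13.8508)
  edge 6→7: √(0.6052² + 1.8703²) = 1.9658 (running 15.8166)
  edge 7→1: √(-0.1439² + 2.9424²) = 2.9459 (running 18.7625)
Perimeter = 18.7625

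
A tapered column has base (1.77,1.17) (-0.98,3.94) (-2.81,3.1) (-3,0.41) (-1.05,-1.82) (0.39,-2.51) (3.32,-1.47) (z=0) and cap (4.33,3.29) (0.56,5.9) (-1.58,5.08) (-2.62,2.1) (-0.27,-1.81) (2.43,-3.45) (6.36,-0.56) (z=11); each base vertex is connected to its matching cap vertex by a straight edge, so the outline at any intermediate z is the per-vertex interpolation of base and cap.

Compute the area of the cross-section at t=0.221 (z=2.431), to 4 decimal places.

Cross-section at t=0.221: each vertex is (1-t)·p0[i] + t·p1[i].
  v1: (1-0.221)·(1.77,1.17) + 0.221·(4.33,3.29) = (2.3358,1.6385)
  v2: (1-0.221)·(-0.98,3.94) + 0.221·(0.56,5.9) = (-0.6397,4.3732)
  v3: (1-0.221)·(-2.81,3.1) + 0.221·(-1.58,5.08) = (-2.5382,3.5376)
  v4: (1-0.221)·(-3,0.41) + 0.221·(-2.62,2.1) = (-2.9160,0.7835)
  v5: (1-0.221)·(-1.05,-1.82) + 0.221·(-0.27,-1.81) = (-0.8776,-1.8178)
  v6: (1-0.221)·(0.39,-2.51) + 0.221·(2.43,-3.45) = (0.8408,-2.7177)
  v7: (1-0.221)·(3.32,-1.47) + 0.221·(6.36,-0.56) = (3.9918,-1.2689)
Shoelace sum Σ(x_i·y_{i+1} − x_{i+1}·y_i):
  i=1: 2.3358·4.3732 − -0.6397·1.6385 = +11.2627 (running +11.2627)
  i=2: -0.6397·3.5376 − -2.5382·4.3732 = +8.8370 (running +20.0997)
  i=3: -2.5382·0.7835 − -2.9160·3.5376 = +8.3270 (running +28.4267)
  i=4: -2.9160·-1.8178 − -0.8776·0.7835 = +5.9883 (running +34.4151)
  i=5: -0.8776·-2.7177 − 0.8408·-1.8178 = +3.9136 (running +38.3287)
  i=6: 0.8408·-1.2689 − 3.9918·-2.7177 = +9.7818 (running +48.1105)
  i=7: 3.9918·1.6385 − 2.3358·-1.2689 = +9.5045 (running +57.6151)
Area = |Σ|/2 = |57.6151|/2 = 28.8075

Area at t=0.221: 28.8075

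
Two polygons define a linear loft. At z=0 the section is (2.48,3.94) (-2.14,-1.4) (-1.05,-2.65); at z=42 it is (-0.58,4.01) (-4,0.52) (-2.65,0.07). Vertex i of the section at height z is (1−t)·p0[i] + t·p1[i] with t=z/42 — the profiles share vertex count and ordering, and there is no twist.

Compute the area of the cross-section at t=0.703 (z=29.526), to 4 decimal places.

Cross-section at t=0.703: each vertex is (1-t)·p0[i] + t·p1[i].
  v1: (1-0.703)·(2.48,3.94) + 0.703·(-0.58,4.01) = (0.3288,3.9892)
  v2: (1-0.703)·(-2.14,-1.4) + 0.703·(-4,0.52) = (-3.4476,-0.0502)
  v3: (1-0.703)·(-1.05,-2.65) + 0.703·(-2.65,0.07) = (-2.1748,-0.7378)
Shoelace sum Σ(x_i·y_{i+1} − x_{i+1}·y_i):
  i=1: 0.3288·-0.0502 − -3.4476·3.9892 = +13.7366 (running +13.7366)
  i=2: -3.4476·-0.7378 − -2.1748·-0.0502 = +2.4345 (running +16.1711)
  i=3: -2.1748·3.9892 − 0.3288·-0.7378 = -8.4331 (running +7.7380)
Area = |Σ|/2 = |7.7380|/2 = 3.8690

Area at t=0.703: 3.8690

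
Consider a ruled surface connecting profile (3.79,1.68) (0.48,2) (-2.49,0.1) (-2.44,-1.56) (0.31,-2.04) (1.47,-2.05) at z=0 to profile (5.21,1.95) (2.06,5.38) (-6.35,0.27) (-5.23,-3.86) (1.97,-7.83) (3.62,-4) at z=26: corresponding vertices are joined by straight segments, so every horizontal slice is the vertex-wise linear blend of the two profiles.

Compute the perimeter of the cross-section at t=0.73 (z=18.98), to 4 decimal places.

Cross-section at t=0.73: each vertex is (1-t)·p0[i] + t·p1[i].
  v1: (1-0.73)·(3.79,1.68) + 0.73·(5.21,1.95) = (4.8266,1.8771)
  v2: (1-0.73)·(0.48,2) + 0.73·(2.06,5.38) = (1.6334,4.4674)
  v3: (1-0.73)·(-2.49,0.1) + 0.73·(-6.35,0.27) = (-5.3078,0.2241)
  v4: (1-0.73)·(-2.44,-1.56) + 0.73·(-5.23,-3.86) = (-4.4767,-3.2390)
  v5: (1-0.73)·(0.31,-2.04) + 0.73·(1.97,-7.83) = (1.5218,-6.2667)
  v6: (1-0.73)·(1.47,-2.05) + 0.73·(3.62,-4) = (3.0395,-3.4735)
Perimeter = Σ |v_{i+1} − v_i|:
  edge 1→2: √(-3.1932² + 2.5903²) = 4.1117 (running 4.1117)
  edge 2→3: √(-6.9412² + -4.2433²) = 8.1355 (running 12.2472)
  edge 3→4: √(0.8311² + -3.4631²) = 3.5614 (running 15.8086)
  edge 4→5: √(5.9985² + -3.0277²) = 6.7193 (running 22.5279)
  edge 5→6: √(1.5177² + 2.7932²) = 3.1789 (running 25.7068)
  edge 6→1: √(1.7871² + 5.3506²) = 5.6412 (running 31.3480)
Perimeter = 31.3480

Perimeter at t=0.73: 31.3480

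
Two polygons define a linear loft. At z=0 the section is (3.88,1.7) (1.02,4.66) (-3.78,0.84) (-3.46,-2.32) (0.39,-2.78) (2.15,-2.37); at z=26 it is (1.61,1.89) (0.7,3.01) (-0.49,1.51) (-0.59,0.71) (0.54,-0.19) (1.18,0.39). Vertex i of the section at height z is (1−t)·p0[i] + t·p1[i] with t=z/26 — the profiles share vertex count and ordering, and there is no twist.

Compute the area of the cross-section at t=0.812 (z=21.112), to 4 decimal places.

Cross-section at t=0.812: each vertex is (1-t)·p0[i] + t·p1[i].
  v1: (1-0.812)·(3.88,1.7) + 0.812·(1.61,1.89) = (2.0368,1.8543)
  v2: (1-0.812)·(1.02,4.66) + 0.812·(0.7,3.01) = (0.7602,3.3202)
  v3: (1-0.812)·(-3.78,0.84) + 0.812·(-0.49,1.51) = (-1.1085,1.3840)
  v4: (1-0.812)·(-3.46,-2.32) + 0.812·(-0.59,0.71) = (-1.1296,0.1404)
  v5: (1-0.812)·(0.39,-2.78) + 0.812·(0.54,-0.19) = (0.5118,-0.6769)
  v6: (1-0.812)·(2.15,-2.37) + 0.812·(1.18,0.39) = (1.3624,-0.1289)
Shoelace sum Σ(x_i·y_{i+1} − x_{i+1}·y_i):
  i=1: 2.0368·3.3202 − 0.7602·1.8543 = +5.3529 (running +5.3529)
  i=2: 0.7602·1.3840 − -1.1085·3.3202 = +4.7326 (running +10.0855)
  i=3: -1.1085·0.1404 − -1.1296·1.3840 = +1.4078 (running +11.4933)
  i=4: -1.1296·-0.6769 − 0.5118·0.1404 = +0.6928 (running +12.1861)
  i=5: 0.5118·-0.1289 − 1.3624·-0.6769 = +0.8562 (running +13.0423)
  i=6: 1.3624·1.8543 − 2.0368·-0.1289 = +2.7887 (running +15.8310)
Area = |Σ|/2 = |15.8310|/2 = 7.9155

Area at t=0.812: 7.9155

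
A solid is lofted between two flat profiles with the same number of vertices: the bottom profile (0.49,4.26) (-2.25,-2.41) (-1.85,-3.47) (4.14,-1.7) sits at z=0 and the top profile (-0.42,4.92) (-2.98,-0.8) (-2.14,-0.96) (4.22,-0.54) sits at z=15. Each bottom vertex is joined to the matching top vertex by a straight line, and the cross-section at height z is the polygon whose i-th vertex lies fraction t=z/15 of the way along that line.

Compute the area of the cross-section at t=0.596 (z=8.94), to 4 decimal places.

Area at t=0.596: 22.3390

Cross-section at t=0.596: each vertex is (1-t)·p0[i] + t·p1[i].
  v1: (1-0.596)·(0.49,4.26) + 0.596·(-0.42,4.92) = (-0.0524,4.6534)
  v2: (1-0.596)·(-2.25,-2.41) + 0.596·(-2.98,-0.8) = (-2.6851,-1.4504)
  v3: (1-0.596)·(-1.85,-3.47) + 0.596·(-2.14,-0.96) = (-2.0228,-1.9740)
  v4: (1-0.596)·(4.14,-1.7) + 0.596·(4.22,-0.54) = (4.1877,-1.0086)
Shoelace sum Σ(x_i·y_{i+1} − x_{i+1}·y_i):
  i=1: -0.0524·-1.4504 − -2.6851·4.6534 = +12.5706 (running +12.5706)
  i=2: -2.6851·-1.9740 − -2.0228·-1.4504 = +2.3664 (running +14.9370)
  i=3: -2.0228·-1.0086 − 4.1877·-1.9740 = +10.3070 (running +25.2440)
  i=4: 4.1877·4.6534 − -0.0524·-1.0086 = +19.4340 (running +44.6780)
Area = |Σ|/2 = |44.6780|/2 = 22.3390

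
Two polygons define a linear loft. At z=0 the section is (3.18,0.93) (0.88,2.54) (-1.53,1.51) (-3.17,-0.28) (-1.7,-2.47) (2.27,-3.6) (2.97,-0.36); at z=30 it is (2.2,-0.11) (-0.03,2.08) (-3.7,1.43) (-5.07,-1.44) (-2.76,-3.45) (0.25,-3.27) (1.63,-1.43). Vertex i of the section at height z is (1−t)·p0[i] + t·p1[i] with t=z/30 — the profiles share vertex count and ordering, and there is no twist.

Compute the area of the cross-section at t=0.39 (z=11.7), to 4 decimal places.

Area at t=0.39: 26.1058

Cross-section at t=0.39: each vertex is (1-t)·p0[i] + t·p1[i].
  v1: (1-0.39)·(3.18,0.93) + 0.39·(2.2,-0.11) = (2.7978,0.5244)
  v2: (1-0.39)·(0.88,2.54) + 0.39·(-0.03,2.08) = (0.5251,2.3606)
  v3: (1-0.39)·(-1.53,1.51) + 0.39·(-3.7,1.43) = (-2.3763,1.4788)
  v4: (1-0.39)·(-3.17,-0.28) + 0.39·(-5.07,-1.44) = (-3.9110,-0.7324)
  v5: (1-0.39)·(-1.7,-2.47) + 0.39·(-2.76,-3.45) = (-2.1134,-2.8522)
  v6: (1-0.39)·(2.27,-3.6) + 0.39·(0.25,-3.27) = (1.4822,-3.4713)
  v7: (1-0.39)·(2.97,-0.36) + 0.39·(1.63,-1.43) = (2.4474,-0.7773)
Shoelace sum Σ(x_i·y_{i+1} − x_{i+1}·y_i):
  i=1: 2.7978·2.3606 − 0.5251·0.5244 = +6.3291 (running +6.3291)
  i=2: 0.5251·1.4788 − -2.3763·2.3606 = +6.3860 (running +12.7151)
  i=3: -2.3763·-0.7324 − -3.9110·1.4788 = +7.5240 (running +20.2391)
  i=4: -3.9110·-2.8522 − -2.1134·-0.7324 = +9.6071 (running +29.8462)
  i=5: -2.1134·-3.4713 − 1.4822·-2.8522 = +11.5638 (running +41.4100)
  i=6: 1.4822·-0.7773 − 2.4474·-3.4713 = +7.3435 (running +48.7535)
  i=7: 2.4474·0.5244 − 2.7978·-0.7773 = +3.4581 (running +52.2117)
Area = |Σ|/2 = |52.2117|/2 = 26.1058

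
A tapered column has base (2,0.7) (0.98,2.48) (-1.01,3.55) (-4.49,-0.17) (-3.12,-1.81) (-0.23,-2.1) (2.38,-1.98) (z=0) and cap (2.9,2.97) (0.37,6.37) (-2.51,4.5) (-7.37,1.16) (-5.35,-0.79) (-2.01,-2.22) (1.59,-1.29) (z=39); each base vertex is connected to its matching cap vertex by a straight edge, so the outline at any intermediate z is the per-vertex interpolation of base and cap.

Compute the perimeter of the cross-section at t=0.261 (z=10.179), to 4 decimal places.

Cross-section at t=0.261: each vertex is (1-t)·p0[i] + t·p1[i].
  v1: (1-0.261)·(2,0.7) + 0.261·(2.9,2.97) = (2.2349,1.2925)
  v2: (1-0.261)·(0.98,2.48) + 0.261·(0.37,6.37) = (0.8208,3.4953)
  v3: (1-0.261)·(-1.01,3.55) + 0.261·(-2.51,4.5) = (-1.4015,3.7979)
  v4: (1-0.261)·(-4.49,-0.17) + 0.261·(-7.37,1.16) = (-5.2417,0.1771)
  v5: (1-0.261)·(-3.12,-1.81) + 0.261·(-5.35,-0.79) = (-3.7020,-1.5438)
  v6: (1-0.261)·(-0.23,-2.1) + 0.261·(-2.01,-2.22) = (-0.6946,-2.1313)
  v7: (1-0.261)·(2.38,-1.98) + 0.261·(1.59,-1.29) = (2.1738,-1.7999)
Perimeter = Σ |v_{i+1} − v_i|:
  edge 1→2: √(-1.4141² + 2.2028²) = 2.6177 (running 2.6177)
  edge 2→3: √(-2.2223² + 0.3027²) = 2.2428 (running 4.8605)
  edge 3→4: √(-3.8402² + -3.6208²) = 5.2780 (running 10.1385)
  edge 4→5: √(1.5396² + -1.7209²) = 2.3091 (running 12.4476)
  edge 5→6: √(3.0075² + -0.5875²) = 3.0643 (running 15.5119)
  edge 6→7: √(2.8684² + 0.3314²) = 2.8875 (running 18.3994)
  edge 7→1: √(0.0611² + 3.0924²) = 3.0930 (running 21.4923)
Perimeter = 21.4923

Perimeter at t=0.261: 21.4923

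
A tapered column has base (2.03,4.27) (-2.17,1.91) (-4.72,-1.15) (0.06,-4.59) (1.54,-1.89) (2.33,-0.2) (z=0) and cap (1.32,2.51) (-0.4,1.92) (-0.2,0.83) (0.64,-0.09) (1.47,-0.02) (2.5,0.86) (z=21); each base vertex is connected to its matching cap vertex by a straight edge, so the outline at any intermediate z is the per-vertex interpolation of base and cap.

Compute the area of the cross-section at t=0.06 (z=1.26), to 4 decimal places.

Area at t=0.06: 31.3850

Cross-section at t=0.06: each vertex is (1-t)·p0[i] + t·p1[i].
  v1: (1-0.06)·(2.03,4.27) + 0.06·(1.32,2.51) = (1.9874,4.1644)
  v2: (1-0.06)·(-2.17,1.91) + 0.06·(-0.4,1.92) = (-2.0638,1.9106)
  v3: (1-0.06)·(-4.72,-1.15) + 0.06·(-0.2,0.83) = (-4.4488,-1.0312)
  v4: (1-0.06)·(0.06,-4.59) + 0.06·(0.64,-0.09) = (0.0948,-4.3200)
  v5: (1-0.06)·(1.54,-1.89) + 0.06·(1.47,-0.02) = (1.5358,-1.7778)
  v6: (1-0.06)·(2.33,-0.2) + 0.06·(2.5,0.86) = (2.3402,-0.1364)
Shoelace sum Σ(x_i·y_{i+1} − x_{i+1}·y_i):
  i=1: 1.9874·1.9106 − -2.0638·4.1644 = +12.3916 (running +12.3916)
  i=2: -2.0638·-1.0312 − -4.4488·1.9106 = +10.6281 (running +23.0197)
  i=3: -4.4488·-4.3200 − 0.0948·-1.0312 = +19.3166 (running +42.3363)
  i=4: 0.0948·-1.7778 − 1.5358·-4.3200 = +6.4661 (running +48.8024)
  i=5: 1.5358·-0.1364 − 2.3402·-1.7778 = +3.9509 (running +52.7533)
  i=6: 2.3402·4.1644 − 1.9874·-0.1364 = +10.0166 (running +62.7699)
Area = |Σ|/2 = |62.7699|/2 = 31.3850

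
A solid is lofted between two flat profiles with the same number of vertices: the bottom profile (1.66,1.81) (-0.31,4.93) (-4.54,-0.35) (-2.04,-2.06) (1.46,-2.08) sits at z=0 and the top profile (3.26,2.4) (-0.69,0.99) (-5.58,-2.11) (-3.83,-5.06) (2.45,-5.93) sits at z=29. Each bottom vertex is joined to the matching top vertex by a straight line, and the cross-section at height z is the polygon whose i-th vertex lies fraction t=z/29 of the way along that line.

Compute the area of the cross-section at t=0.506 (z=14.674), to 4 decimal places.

Area at t=0.506: 35.6236

Cross-section at t=0.506: each vertex is (1-t)·p0[i] + t·p1[i].
  v1: (1-0.506)·(1.66,1.81) + 0.506·(3.26,2.4) = (2.4696,2.1085)
  v2: (1-0.506)·(-0.31,4.93) + 0.506·(-0.69,0.99) = (-0.5023,2.9364)
  v3: (1-0.506)·(-4.54,-0.35) + 0.506·(-5.58,-2.11) = (-5.0662,-1.2406)
  v4: (1-0.506)·(-2.04,-2.06) + 0.506·(-3.83,-5.06) = (-2.9457,-3.5780)
  v5: (1-0.506)·(1.46,-2.08) + 0.506·(2.45,-5.93) = (1.9609,-4.0281)
Shoelace sum Σ(x_i·y_{i+1} − x_{i+1}·y_i):
  i=1: 2.4696·2.9364 − -0.5023·2.1085 = +8.3107 (running +8.3107)
  i=2: -0.5023·-1.2406 − -5.0662·2.9364 = +15.4994 (running +23.8101)
  i=3: -5.0662·-3.5780 − -2.9457·-1.2406 = +14.4726 (running +38.2828)
  i=4: -2.9457·-4.0281 − 1.9609·-3.5780 = +18.8820 (running +57.1647)
  i=5: 1.9609·2.1085 − 2.4696·-4.0281 = +14.0825 (running +71.2473)
Area = |Σ|/2 = |71.2473|/2 = 35.6236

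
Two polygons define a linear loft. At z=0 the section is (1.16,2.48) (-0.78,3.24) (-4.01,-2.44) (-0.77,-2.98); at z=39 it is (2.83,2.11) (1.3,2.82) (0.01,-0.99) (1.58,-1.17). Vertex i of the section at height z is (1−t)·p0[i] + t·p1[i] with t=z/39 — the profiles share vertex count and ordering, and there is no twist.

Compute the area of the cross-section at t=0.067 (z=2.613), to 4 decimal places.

Cross-section at t=0.067: each vertex is (1-t)·p0[i] + t·p1[i].
  v1: (1-0.067)·(1.16,2.48) + 0.067·(2.83,2.11) = (1.2719,2.4552)
  v2: (1-0.067)·(-0.78,3.24) + 0.067·(1.3,2.82) = (-0.6406,3.2119)
  v3: (1-0.067)·(-4.01,-2.44) + 0.067·(0.01,-0.99) = (-3.7407,-2.3429)
  v4: (1-0.067)·(-0.77,-2.98) + 0.067·(1.58,-1.17) = (-0.6126,-2.8587)
Shoelace sum Σ(x_i·y_{i+1} − x_{i+1}·y_i):
  i=1: 1.2719·3.2119 − -0.6406·2.4552 = +5.6580 (running +5.6580)
  i=2: -0.6406·-2.3429 − -3.7407·3.2119 = +13.5154 (running +19.1734)
  i=3: -3.7407·-2.8587 − -0.6126·-2.3429 = +9.2584 (running +28.4319)
  i=4: -0.6126·2.4552 − 1.2719·-2.8587 = +2.1321 (running +30.5639)
Area = |Σ|/2 = |30.5639|/2 = 15.2820

Area at t=0.067: 15.2820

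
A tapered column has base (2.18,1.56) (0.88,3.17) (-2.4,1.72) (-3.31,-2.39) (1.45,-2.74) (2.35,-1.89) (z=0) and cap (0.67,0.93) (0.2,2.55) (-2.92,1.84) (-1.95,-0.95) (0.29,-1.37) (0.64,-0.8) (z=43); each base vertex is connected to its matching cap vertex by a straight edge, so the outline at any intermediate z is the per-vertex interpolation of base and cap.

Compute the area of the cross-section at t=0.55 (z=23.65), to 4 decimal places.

Cross-section at t=0.55: each vertex is (1-t)·p0[i] + t·p1[i].
  v1: (1-0.55)·(2.18,1.56) + 0.55·(0.67,0.93) = (1.3495,1.2135)
  v2: (1-0.55)·(0.88,3.17) + 0.55·(0.2,2.55) = (0.5060,2.8290)
  v3: (1-0.55)·(-2.4,1.72) + 0.55·(-2.92,1.84) = (-2.6860,1.7860)
  v4: (1-0.55)·(-3.31,-2.39) + 0.55·(-1.95,-0.95) = (-2.5620,-1.5980)
  v5: (1-0.55)·(1.45,-2.74) + 0.55·(0.29,-1.37) = (0.8120,-1.9865)
  v6: (1-0.55)·(2.35,-1.89) + 0.55·(0.64,-0.8) = (1.4095,-1.2905)
Shoelace sum Σ(x_i·y_{i+1} − x_{i+1}·y_i):
  i=1: 1.3495·2.8290 − 0.5060·1.2135 = +3.2037 (running +3.2037)
  i=2: 0.5060·1.7860 − -2.6860·2.8290 = +8.5024 (running +11.7061)
  i=3: -2.6860·-1.5980 − -2.5620·1.7860 = +8.8680 (running +20.5741)
  i=4: -2.5620·-1.9865 − 0.8120·-1.5980 = +6.3870 (running +26.9611)
  i=5: 0.8120·-1.2905 − 1.4095·-1.9865 = +1.7521 (running +28.7131)
  i=6: 1.4095·1.2135 − 1.3495·-1.2905 = +3.4520 (running +32.1651)
Area = |Σ|/2 = |32.1651|/2 = 16.0826

Area at t=0.55: 16.0826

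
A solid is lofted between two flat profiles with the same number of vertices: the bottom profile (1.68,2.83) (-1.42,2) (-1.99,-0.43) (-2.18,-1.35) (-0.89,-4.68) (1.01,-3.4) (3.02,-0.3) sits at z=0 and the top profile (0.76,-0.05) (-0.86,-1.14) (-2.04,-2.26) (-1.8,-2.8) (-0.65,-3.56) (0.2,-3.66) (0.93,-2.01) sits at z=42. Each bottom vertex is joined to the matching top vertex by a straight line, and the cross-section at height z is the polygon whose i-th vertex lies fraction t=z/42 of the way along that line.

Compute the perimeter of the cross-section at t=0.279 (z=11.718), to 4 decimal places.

Perimeter at t=0.279: 16.7243

Cross-section at t=0.279: each vertex is (1-t)·p0[i] + t·p1[i].
  v1: (1-0.279)·(1.68,2.83) + 0.279·(0.76,-0.05) = (1.4233,2.0265)
  v2: (1-0.279)·(-1.42,2) + 0.279·(-0.86,-1.14) = (-1.2638,1.1239)
  v3: (1-0.279)·(-1.99,-0.43) + 0.279·(-2.04,-2.26) = (-2.0040,-0.9406)
  v4: (1-0.279)·(-2.18,-1.35) + 0.279·(-1.8,-2.8) = (-2.0740,-1.7546)
  v5: (1-0.279)·(-0.89,-4.68) + 0.279·(-0.65,-3.56) = (-0.8230,-4.3675)
  v6: (1-0.279)·(1.01,-3.4) + 0.279·(0.2,-3.66) = (0.7840,-3.4725)
  v7: (1-0.279)·(3.02,-0.3) + 0.279·(0.93,-2.01) = (2.4369,-0.7771)
Perimeter = Σ |v_{i+1} − v_i|:
  edge 1→2: √(-2.6871² + -0.9025²) = 2.8346 (running 2.8346)
  edge 2→3: √(-0.7402² + -2.0645²) = 2.1932 (running 5.0278)
  edge 3→4: √(-0.0700² + -0.8140²) = 0.8170 (running 5.8448)
  edge 4→5: √(1.2509² + -2.6130²) = 2.8970 (running 8.7418)
  edge 5→6: √(1.6071² + 0.8950²) = 1.8395 (running 10.5812)
  edge 6→7: √(1.6529² + 2.6955²) = 3.1619 (running 13.7431)
  edge 7→1: √(-1.0136² + 2.8036²) = 2.9812 (running 16.7243)
Perimeter = 16.7243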